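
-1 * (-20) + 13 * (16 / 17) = 548 / 17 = 32.24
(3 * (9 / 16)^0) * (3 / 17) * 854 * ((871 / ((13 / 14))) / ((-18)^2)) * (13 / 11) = 2603419 / 1683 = 1546.89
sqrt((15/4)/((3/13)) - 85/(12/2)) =5 *sqrt(3)/6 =1.44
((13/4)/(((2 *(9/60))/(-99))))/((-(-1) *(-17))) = 2145/34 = 63.09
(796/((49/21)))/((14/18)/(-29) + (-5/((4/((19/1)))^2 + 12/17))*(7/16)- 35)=-45912413952/5106484481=-8.99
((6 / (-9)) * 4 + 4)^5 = 4.21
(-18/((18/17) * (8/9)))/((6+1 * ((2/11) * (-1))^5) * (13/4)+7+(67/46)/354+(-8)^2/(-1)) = 0.51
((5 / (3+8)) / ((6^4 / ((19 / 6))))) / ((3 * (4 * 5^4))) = 19 / 128304000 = 0.00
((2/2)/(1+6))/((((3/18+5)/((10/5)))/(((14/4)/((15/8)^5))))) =65536/7846875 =0.01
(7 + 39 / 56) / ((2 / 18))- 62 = 407 / 56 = 7.27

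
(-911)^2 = 829921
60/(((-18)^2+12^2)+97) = 12/113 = 0.11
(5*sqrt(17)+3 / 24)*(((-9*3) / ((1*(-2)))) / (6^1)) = 9 / 32+45*sqrt(17) / 4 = 46.67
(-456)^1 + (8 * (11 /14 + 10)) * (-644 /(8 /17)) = -118538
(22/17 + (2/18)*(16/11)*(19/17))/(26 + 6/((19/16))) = 1387/29205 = 0.05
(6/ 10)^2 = 0.36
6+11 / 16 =107 / 16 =6.69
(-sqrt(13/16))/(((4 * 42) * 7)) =-sqrt(13)/4704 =-0.00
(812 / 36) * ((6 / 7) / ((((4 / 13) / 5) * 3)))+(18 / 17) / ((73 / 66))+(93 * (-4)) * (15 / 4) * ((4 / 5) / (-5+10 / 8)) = 45042289 / 111690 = 403.28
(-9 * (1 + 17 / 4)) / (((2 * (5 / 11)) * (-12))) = 693 / 160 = 4.33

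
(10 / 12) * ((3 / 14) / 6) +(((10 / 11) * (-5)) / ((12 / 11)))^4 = 2734645 / 9072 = 301.44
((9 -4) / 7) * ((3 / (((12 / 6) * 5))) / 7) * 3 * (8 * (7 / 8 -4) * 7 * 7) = -112.50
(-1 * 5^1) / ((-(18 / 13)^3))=10985 / 5832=1.88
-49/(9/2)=-98/9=-10.89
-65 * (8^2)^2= -266240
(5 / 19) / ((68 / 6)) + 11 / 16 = 0.71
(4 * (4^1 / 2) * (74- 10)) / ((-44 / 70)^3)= -2061.61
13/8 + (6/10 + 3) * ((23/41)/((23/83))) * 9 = 110233/1640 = 67.22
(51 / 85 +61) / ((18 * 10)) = 77 / 225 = 0.34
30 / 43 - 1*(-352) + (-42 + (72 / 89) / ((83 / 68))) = 98900848 / 317641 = 311.36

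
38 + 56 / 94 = 38.60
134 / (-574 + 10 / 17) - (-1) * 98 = 476513 / 4874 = 97.77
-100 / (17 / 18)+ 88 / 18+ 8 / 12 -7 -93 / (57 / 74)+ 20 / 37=-24472157 / 107559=-227.52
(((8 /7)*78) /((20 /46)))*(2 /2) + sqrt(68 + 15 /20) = 5*sqrt(11) /2 + 7176 /35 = 213.32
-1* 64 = -64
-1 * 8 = -8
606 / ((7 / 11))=6666 / 7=952.29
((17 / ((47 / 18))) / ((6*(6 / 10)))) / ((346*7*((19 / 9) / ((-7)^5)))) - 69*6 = -129753657 / 308978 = -419.94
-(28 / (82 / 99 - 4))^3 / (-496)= -332812557 / 239933366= -1.39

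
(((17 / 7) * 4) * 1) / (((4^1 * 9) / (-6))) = -34 / 21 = -1.62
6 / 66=1 / 11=0.09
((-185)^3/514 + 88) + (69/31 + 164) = -192229541/15934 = -12064.11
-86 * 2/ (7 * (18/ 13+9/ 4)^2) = -465088/ 250047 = -1.86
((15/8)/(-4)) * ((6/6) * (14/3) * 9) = -315/16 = -19.69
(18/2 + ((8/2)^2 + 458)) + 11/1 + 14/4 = 995/2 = 497.50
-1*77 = -77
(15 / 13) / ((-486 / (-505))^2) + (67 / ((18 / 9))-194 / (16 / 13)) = -251537597 / 2047032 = -122.88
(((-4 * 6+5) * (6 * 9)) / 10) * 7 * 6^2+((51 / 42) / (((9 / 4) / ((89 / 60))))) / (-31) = -1514857681 / 58590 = -25855.23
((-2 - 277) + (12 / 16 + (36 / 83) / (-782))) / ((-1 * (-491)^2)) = 36120261 / 31295206772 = 0.00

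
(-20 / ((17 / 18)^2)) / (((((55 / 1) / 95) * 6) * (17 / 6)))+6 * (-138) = -44870724 / 54043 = -830.28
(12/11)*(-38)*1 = -456/11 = -41.45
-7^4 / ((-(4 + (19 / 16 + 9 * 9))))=5488 / 197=27.86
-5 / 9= -0.56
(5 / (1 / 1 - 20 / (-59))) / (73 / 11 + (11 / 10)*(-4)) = 1.67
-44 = -44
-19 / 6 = -3.17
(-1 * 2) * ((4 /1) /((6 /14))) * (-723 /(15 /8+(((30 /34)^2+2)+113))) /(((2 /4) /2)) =124811008 /272015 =458.84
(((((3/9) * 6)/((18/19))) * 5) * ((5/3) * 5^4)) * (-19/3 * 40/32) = -28203125/324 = -87046.68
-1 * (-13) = 13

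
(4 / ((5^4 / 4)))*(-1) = -0.03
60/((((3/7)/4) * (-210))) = -8/3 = -2.67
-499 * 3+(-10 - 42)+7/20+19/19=-30953/20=-1547.65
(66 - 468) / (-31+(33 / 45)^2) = 45225 / 3427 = 13.20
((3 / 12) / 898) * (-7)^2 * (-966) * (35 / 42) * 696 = -3431715 / 449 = -7643.02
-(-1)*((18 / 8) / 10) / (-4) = -9 / 160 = -0.06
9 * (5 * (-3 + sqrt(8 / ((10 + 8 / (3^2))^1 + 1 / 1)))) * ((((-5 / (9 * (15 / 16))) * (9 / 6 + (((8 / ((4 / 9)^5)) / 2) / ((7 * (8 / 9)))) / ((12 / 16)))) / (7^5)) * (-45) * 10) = -205338375 / 1882384 + 205338375 * sqrt(214) / 100707544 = -79.26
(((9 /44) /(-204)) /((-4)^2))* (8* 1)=-3 /5984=-0.00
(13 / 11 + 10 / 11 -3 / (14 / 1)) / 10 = 0.19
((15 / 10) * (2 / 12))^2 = 1 / 16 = 0.06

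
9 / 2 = 4.50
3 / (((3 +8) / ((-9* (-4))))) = 108 / 11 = 9.82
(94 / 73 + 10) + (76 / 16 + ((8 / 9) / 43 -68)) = -5869615 / 113004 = -51.94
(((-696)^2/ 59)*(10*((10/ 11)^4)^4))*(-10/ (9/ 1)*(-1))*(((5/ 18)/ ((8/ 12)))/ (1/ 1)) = 67280000000000000000000/ 8133102185852272497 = 8272.37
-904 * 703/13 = -635512/13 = -48885.54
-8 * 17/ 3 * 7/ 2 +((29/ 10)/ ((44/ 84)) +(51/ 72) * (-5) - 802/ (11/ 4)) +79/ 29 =-1550633/ 3480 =-445.58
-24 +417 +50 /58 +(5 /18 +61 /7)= 402.85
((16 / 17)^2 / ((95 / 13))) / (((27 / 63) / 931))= 1141504 / 4335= 263.32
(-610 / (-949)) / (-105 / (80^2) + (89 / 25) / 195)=58560000 / 168557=347.42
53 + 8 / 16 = 107 / 2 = 53.50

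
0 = 0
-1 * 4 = -4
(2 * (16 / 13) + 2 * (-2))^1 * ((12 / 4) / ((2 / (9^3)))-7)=-21730 / 13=-1671.54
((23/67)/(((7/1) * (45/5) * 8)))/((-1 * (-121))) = 23/4085928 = 0.00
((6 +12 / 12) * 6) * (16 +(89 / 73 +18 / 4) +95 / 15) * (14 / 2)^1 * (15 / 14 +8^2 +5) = 84374829 / 146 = 577909.79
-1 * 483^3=-112678587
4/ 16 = 1/ 4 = 0.25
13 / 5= 2.60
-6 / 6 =-1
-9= -9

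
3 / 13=0.23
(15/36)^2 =25/144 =0.17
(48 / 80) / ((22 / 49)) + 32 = 3667 / 110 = 33.34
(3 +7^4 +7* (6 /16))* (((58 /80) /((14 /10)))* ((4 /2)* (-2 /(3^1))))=-558337 /336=-1661.72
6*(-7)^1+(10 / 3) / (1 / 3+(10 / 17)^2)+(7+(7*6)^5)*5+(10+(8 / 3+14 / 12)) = 2309314110929 / 3534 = 653456171.74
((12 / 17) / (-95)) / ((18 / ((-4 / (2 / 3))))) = 4 / 1615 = 0.00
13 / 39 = 1 / 3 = 0.33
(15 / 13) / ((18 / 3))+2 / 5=77 / 130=0.59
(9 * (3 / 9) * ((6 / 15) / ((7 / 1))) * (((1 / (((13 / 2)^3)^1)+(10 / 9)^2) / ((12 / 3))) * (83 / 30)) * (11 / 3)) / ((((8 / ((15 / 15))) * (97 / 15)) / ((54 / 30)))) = 50294431 / 2685173400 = 0.02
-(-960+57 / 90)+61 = 30611 / 30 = 1020.37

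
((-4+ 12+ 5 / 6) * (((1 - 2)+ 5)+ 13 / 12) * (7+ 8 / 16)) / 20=3233 / 192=16.84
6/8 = 3/4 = 0.75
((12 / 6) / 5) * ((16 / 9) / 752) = 2 / 2115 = 0.00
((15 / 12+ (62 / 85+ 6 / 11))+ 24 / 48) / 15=3771 / 18700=0.20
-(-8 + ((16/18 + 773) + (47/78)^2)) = -1553959/2028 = -766.25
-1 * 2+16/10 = -2/5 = -0.40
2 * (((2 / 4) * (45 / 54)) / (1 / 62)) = 155 / 3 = 51.67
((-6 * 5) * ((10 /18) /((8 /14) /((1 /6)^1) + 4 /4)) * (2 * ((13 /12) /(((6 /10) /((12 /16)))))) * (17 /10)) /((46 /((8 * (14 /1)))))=-270725 /6417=-42.19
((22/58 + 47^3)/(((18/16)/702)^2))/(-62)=-652037615.20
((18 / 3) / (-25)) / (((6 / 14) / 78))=-1092 / 25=-43.68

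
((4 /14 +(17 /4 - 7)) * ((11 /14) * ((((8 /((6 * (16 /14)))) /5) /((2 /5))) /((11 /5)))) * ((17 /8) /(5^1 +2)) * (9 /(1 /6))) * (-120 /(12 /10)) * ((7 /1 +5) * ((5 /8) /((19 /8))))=19794375 /7448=2657.68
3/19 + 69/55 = 1476/1045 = 1.41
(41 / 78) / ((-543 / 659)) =-27019 / 42354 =-0.64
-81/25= -3.24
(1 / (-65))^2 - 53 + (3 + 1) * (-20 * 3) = -1237924 / 4225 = -293.00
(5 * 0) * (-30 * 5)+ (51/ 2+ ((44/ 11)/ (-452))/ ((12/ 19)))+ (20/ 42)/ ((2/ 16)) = 92691/ 3164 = 29.30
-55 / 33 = -5 / 3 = -1.67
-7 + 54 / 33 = -59 / 11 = -5.36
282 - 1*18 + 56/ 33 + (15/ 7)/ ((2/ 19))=132157/ 462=286.05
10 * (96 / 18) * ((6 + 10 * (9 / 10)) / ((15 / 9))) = 480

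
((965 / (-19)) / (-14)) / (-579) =-0.01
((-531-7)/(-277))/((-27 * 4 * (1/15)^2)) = -6725/1662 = -4.05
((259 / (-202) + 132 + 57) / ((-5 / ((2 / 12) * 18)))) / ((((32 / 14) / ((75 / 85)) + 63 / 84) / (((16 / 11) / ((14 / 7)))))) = -38222352 / 1558733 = -24.52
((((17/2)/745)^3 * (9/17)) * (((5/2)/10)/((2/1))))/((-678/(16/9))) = -289/1121394711000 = -0.00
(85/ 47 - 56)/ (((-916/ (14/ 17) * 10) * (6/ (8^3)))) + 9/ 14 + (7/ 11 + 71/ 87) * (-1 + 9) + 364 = 4617030962171/ 12257227290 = 376.68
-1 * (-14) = 14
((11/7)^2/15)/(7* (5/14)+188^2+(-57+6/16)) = 968/207504465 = 0.00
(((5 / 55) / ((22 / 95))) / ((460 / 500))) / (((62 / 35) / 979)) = 7398125 / 31372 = 235.82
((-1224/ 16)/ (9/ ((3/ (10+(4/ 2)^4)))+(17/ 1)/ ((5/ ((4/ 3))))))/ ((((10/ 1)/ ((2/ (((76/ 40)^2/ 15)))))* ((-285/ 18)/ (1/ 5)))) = 41310/ 4245721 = 0.01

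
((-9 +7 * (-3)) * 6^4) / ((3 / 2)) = -25920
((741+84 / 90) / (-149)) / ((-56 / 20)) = 11129 / 6258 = 1.78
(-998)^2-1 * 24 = 995980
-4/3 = -1.33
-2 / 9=-0.22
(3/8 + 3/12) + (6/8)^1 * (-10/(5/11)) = -127/8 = -15.88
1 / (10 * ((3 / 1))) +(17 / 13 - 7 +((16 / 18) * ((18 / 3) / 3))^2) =-26309 / 10530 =-2.50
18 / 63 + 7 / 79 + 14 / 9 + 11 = 64352 / 4977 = 12.93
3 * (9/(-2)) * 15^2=-6075/2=-3037.50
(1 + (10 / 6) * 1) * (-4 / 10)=-16 / 15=-1.07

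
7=7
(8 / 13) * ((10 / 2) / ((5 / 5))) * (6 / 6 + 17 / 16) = 165 / 26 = 6.35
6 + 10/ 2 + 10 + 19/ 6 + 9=199/ 6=33.17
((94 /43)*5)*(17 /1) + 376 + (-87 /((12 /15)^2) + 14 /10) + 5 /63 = 92616553 /216720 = 427.36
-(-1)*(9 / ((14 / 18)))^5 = 3486784401 / 16807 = 207460.25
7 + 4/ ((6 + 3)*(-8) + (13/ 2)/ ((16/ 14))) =7363/ 1061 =6.94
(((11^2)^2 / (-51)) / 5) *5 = -14641 / 51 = -287.08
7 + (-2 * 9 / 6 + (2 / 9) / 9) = 326 / 81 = 4.02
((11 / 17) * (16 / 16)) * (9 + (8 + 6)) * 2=506 / 17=29.76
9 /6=3 /2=1.50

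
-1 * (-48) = 48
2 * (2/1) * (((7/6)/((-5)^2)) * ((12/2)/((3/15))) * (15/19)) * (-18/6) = -252/19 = -13.26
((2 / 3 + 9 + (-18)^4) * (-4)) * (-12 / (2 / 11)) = 27716216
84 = 84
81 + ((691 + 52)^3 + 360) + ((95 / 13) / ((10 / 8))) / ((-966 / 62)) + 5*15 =2575475781161 / 6279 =410172922.62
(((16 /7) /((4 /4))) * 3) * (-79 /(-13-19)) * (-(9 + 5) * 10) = -2370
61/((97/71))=4331/97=44.65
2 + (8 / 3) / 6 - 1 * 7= -41 / 9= -4.56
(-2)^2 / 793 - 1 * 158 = -125290 / 793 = -157.99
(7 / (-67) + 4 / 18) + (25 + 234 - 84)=105596 / 603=175.12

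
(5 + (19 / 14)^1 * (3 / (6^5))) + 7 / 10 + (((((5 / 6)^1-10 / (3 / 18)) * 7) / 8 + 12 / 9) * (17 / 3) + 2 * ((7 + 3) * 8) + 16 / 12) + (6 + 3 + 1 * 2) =-19555357 / 181440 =-107.78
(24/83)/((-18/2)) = -8/249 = -0.03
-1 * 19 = -19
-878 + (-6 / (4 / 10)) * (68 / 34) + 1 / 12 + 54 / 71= -772897 / 852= -907.16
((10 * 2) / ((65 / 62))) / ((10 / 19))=2356 / 65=36.25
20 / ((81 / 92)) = 1840 / 81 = 22.72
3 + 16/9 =43/9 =4.78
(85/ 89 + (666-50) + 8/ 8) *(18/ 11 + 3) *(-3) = -8595.19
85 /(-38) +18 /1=599 /38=15.76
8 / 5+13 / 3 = 89 / 15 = 5.93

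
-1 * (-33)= 33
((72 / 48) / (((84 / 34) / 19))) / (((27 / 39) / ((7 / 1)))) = 4199 / 36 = 116.64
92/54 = 46/27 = 1.70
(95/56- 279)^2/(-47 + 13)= -241149841/106624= -2261.68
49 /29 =1.69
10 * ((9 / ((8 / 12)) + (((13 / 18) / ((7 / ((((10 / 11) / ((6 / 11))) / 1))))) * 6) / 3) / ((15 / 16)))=83728 / 567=147.67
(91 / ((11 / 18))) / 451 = 1638 / 4961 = 0.33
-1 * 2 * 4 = -8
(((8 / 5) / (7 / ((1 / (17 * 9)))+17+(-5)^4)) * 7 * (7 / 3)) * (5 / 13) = 392 / 66807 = 0.01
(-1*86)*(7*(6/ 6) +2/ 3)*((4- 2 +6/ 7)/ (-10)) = 3956/ 21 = 188.38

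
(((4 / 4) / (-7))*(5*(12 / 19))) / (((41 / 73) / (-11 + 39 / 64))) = 5475 / 656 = 8.35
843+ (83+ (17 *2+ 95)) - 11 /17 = 17924 /17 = 1054.35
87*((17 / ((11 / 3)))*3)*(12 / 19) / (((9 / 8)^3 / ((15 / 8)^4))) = 2773125 / 418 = 6634.27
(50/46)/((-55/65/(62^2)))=-1249300/253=-4937.94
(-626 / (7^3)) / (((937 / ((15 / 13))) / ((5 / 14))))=-23475 / 29246581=-0.00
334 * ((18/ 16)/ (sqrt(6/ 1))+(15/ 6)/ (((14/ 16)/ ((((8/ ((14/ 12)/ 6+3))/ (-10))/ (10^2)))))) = -48096/ 20125+501 * sqrt(6)/ 8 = 151.01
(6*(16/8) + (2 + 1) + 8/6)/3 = 49/9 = 5.44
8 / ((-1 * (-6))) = 4 / 3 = 1.33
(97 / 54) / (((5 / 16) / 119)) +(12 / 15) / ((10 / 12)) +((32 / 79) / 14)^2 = 141396468512 / 206421075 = 684.99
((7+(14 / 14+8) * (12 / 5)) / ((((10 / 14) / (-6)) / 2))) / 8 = -3003 / 50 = -60.06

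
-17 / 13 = -1.31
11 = 11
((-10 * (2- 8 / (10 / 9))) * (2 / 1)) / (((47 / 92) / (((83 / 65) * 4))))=1039.80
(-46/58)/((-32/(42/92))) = 21/1856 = 0.01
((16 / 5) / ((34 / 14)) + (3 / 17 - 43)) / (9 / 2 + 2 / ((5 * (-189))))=-1333584 / 144517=-9.23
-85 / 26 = -3.27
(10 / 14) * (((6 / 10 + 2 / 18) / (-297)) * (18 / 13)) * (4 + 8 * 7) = -1280 / 9009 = -0.14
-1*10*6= -60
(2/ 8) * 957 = 957/ 4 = 239.25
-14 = -14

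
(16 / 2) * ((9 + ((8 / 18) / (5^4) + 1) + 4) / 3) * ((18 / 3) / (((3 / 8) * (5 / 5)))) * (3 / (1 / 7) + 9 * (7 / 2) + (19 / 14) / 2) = 3752470592 / 118125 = 31766.95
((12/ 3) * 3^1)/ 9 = 4/ 3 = 1.33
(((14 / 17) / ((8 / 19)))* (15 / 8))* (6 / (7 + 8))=399 / 272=1.47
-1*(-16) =16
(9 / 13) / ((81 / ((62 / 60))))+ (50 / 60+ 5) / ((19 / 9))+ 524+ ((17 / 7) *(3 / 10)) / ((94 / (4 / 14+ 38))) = 527.07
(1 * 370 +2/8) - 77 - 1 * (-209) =2009/4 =502.25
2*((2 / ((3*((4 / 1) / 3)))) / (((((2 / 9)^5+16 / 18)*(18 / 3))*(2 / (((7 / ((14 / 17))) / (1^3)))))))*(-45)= -3011499 / 84032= -35.84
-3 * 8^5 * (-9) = 884736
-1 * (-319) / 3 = 106.33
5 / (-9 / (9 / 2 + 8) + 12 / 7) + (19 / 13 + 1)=16943 / 2262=7.49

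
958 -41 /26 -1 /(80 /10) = 99455 /104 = 956.30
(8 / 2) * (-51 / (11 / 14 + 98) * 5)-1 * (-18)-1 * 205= -90967 / 461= -197.33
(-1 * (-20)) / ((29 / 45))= 900 / 29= 31.03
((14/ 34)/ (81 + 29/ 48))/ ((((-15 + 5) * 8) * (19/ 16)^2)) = -5376/ 120193145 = -0.00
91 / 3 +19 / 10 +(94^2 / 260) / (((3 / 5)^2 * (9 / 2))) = 560317 / 10530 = 53.21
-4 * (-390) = 1560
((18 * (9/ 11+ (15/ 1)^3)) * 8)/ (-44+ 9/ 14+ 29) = -24954048/ 737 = -33858.95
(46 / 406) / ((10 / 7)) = 23 / 290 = 0.08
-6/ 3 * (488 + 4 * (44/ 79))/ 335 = -77456/ 26465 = -2.93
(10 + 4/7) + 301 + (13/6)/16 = 209467/672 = 311.71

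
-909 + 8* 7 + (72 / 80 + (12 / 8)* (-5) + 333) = -2633 / 5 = -526.60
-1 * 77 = -77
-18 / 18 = -1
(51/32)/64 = 51/2048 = 0.02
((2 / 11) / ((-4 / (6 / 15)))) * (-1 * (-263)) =-263 / 55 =-4.78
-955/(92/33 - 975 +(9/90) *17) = 315150/320269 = 0.98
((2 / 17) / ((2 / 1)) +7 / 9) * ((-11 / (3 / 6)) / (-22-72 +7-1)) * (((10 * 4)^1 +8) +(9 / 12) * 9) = 584 / 51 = 11.45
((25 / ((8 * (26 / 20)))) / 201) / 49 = 125 / 512148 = 0.00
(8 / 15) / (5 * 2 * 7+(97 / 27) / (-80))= 1152 / 151103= 0.01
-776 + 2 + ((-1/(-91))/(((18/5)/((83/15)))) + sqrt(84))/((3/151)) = -311.84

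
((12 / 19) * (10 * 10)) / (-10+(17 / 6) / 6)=-43200 / 6517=-6.63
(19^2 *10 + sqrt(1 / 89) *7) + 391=7 *sqrt(89) / 89 + 4001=4001.74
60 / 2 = 30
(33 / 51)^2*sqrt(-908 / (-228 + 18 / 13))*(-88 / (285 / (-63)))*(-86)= -6410096*sqrt(8693646) / 13480405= -1402.05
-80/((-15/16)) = 256/3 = 85.33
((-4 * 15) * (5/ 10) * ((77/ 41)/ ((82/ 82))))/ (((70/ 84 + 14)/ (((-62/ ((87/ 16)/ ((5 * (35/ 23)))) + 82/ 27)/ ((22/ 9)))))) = 316618260/ 2433883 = 130.09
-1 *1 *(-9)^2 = -81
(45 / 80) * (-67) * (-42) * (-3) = -37989 / 8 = -4748.62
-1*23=-23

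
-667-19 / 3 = -2020 / 3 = -673.33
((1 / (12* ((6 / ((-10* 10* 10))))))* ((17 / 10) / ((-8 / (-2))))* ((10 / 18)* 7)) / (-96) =14875 / 62208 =0.24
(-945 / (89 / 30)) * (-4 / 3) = 37800 / 89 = 424.72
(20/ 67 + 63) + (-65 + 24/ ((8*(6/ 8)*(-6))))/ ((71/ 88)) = -258179/ 14271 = -18.09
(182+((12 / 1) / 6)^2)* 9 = 1674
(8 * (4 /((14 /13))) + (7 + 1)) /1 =264 /7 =37.71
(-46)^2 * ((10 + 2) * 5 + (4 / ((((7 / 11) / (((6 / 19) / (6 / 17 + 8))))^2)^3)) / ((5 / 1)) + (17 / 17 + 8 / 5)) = 469591188651731821777312482196 / 3545111854211971014741245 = 132461.60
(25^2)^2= 390625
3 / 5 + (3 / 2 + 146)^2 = 435137 / 20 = 21756.85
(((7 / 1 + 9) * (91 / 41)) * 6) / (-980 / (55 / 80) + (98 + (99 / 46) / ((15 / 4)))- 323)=-1578720 / 12224437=-0.13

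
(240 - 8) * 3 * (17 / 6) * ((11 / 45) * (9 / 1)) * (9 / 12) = 16269 / 5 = 3253.80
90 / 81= 10 / 9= 1.11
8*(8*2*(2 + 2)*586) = 300032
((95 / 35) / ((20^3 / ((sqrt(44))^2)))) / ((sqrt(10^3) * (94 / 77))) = 2299 * sqrt(10) / 18800000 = 0.00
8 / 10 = 4 / 5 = 0.80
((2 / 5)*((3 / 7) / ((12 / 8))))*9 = 36 / 35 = 1.03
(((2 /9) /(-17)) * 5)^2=100 /23409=0.00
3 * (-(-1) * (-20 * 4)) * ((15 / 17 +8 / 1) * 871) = -31565040 / 17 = -1856767.06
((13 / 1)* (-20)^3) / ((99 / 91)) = -9464000 / 99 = -95595.96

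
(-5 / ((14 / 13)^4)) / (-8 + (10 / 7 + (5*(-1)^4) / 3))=428415 / 565264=0.76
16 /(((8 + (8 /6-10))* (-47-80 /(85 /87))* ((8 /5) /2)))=510 /2191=0.23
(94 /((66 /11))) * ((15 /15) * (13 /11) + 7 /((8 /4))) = 4841 /66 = 73.35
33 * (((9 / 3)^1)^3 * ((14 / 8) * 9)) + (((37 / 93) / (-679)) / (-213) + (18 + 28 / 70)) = 3779981252003 / 269006220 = 14051.65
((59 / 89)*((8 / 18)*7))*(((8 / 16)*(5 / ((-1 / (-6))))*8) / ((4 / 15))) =82600 / 89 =928.09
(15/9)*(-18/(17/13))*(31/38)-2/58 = -175628/9367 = -18.75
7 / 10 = 0.70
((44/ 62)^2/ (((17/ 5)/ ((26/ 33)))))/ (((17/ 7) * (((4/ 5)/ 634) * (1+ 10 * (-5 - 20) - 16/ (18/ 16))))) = -95195100/ 657940001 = -0.14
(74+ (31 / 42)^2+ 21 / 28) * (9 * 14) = 66410 / 7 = 9487.14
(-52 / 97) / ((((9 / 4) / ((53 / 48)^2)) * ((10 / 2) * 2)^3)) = -36517 / 125712000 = -0.00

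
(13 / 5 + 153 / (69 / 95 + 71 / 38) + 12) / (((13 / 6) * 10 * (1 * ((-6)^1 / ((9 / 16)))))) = -96003 / 301600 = -0.32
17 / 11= 1.55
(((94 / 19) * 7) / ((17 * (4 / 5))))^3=4451411125 / 269586136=16.51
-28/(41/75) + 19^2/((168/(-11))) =-515611/6888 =-74.86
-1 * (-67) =67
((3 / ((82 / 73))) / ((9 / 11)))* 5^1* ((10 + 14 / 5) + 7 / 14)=217.07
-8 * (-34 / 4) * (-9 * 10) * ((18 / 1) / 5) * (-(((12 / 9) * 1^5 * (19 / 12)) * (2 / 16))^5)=42093683 / 1492992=28.19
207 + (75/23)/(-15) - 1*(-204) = 9448/23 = 410.78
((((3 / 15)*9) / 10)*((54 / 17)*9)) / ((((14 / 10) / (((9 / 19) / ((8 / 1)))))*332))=19683 / 30026080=0.00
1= 1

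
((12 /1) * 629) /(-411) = -2516 /137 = -18.36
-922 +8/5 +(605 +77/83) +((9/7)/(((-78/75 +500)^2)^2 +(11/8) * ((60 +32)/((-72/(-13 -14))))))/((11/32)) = -1297606137660107493237114/4126297236364978964135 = -314.47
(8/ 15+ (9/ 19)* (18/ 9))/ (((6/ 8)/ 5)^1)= 1688/ 171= 9.87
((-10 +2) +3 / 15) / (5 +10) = -13 / 25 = -0.52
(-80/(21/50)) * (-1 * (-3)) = -4000/7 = -571.43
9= 9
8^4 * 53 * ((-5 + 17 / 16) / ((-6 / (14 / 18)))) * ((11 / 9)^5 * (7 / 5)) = 374751504512 / 885735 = 423096.64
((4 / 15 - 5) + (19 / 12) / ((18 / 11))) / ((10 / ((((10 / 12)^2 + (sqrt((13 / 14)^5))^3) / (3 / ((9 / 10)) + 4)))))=-0.07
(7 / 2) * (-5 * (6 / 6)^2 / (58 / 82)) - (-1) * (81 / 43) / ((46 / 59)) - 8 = -30.33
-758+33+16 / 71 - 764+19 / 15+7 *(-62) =-2046406 / 1065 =-1921.51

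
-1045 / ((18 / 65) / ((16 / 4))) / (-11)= 12350 / 9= 1372.22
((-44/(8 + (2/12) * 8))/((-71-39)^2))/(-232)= 0.00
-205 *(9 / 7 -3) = 2460 / 7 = 351.43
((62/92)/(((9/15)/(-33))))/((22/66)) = -111.20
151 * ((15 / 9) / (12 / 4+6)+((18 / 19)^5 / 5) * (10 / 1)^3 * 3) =69166.90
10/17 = 0.59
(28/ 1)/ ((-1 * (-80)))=7/ 20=0.35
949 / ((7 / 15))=2033.57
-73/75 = -0.97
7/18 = 0.39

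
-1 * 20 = -20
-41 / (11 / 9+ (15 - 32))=369 / 142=2.60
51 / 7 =7.29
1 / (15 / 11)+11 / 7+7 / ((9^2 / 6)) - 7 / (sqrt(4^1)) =-1279 / 1890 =-0.68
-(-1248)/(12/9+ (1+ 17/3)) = 156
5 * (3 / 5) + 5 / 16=53 / 16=3.31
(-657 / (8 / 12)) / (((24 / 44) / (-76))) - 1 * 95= 137218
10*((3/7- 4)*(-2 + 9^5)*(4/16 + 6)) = -184521875/14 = -13180133.93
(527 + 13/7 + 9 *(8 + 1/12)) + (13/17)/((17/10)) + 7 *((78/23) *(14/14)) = 625.80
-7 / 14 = -1 / 2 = -0.50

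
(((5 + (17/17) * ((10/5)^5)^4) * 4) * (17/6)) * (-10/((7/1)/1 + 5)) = -9903265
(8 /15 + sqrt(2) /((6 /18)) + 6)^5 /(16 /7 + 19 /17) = 20623856204* sqrt(2) /1366875 + 6568170367192 /307546875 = 42694.76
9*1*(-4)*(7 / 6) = -42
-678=-678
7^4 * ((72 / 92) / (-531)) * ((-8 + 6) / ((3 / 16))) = 153664 / 4071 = 37.75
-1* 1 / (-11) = 1 / 11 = 0.09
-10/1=-10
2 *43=86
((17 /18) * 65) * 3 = 1105 /6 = 184.17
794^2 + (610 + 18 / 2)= 631055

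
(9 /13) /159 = 3 /689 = 0.00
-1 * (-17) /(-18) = -17 /18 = -0.94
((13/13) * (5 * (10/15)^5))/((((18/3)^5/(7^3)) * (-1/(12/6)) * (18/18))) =-0.06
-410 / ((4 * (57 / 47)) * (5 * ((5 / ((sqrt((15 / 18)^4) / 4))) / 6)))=-3.52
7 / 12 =0.58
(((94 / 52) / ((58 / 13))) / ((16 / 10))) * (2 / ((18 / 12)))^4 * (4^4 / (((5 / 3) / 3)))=96256 / 261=368.80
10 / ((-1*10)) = -1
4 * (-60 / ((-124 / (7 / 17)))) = 420 / 527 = 0.80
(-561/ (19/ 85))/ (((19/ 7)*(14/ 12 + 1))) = -426.76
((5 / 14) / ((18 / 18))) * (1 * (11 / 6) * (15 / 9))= 275 / 252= 1.09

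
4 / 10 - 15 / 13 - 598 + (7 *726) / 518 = -1416408 / 2405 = -588.94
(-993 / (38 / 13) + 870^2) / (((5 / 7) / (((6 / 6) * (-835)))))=-33607921179 / 38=-884418978.39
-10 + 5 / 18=-175 / 18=-9.72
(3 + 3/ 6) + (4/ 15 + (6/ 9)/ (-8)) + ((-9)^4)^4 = 1853020188851844.68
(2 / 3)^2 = 4 / 9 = 0.44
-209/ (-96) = 2.18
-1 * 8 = -8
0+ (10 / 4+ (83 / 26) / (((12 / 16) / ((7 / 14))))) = 361 / 78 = 4.63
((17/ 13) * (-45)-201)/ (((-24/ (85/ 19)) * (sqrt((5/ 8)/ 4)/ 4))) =38284 * sqrt(10)/ 247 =490.14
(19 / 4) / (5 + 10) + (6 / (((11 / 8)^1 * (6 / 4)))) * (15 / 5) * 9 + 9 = 87.86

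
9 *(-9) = -81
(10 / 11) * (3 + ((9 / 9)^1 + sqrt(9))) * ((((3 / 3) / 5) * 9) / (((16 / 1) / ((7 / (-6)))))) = -0.84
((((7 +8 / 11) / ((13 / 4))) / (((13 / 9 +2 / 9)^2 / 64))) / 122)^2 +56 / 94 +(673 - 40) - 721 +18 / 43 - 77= -629665103482199 / 3844484082725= -163.78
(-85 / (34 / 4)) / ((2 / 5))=-25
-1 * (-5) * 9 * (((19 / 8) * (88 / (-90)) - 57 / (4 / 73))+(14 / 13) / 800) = -48792317 / 1040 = -46915.69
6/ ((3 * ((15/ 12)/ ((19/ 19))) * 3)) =8/ 15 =0.53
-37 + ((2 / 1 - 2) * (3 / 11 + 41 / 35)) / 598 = -37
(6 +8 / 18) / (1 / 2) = 116 / 9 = 12.89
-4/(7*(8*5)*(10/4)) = -1/175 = -0.01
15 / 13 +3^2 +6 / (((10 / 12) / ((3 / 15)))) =11.59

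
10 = 10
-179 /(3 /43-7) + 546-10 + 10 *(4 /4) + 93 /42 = 574.04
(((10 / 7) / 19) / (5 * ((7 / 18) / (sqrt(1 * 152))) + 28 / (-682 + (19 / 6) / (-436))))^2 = 0.42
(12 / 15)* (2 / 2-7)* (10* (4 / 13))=-192 / 13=-14.77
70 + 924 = 994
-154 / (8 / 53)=-4081 / 4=-1020.25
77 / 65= 1.18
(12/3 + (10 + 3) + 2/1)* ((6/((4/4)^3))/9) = 38/3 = 12.67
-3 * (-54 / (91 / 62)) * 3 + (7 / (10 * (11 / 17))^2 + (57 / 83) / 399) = 331.29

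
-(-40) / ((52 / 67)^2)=22445 / 338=66.41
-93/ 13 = -7.15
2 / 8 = 1 / 4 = 0.25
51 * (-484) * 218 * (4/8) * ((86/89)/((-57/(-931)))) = -3779334328/89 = -42464430.65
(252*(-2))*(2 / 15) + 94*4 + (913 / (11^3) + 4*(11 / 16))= 755611 / 2420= 312.24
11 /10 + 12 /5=7 /2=3.50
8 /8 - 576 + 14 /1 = -561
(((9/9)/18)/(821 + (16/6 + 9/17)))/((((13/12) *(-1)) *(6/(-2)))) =17/819663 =0.00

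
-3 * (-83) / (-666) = -83 / 222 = -0.37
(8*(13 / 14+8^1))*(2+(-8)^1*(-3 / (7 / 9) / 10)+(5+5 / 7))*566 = 3056400 / 7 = 436628.57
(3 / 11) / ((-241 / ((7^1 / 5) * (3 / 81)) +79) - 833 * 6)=-0.00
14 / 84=1 / 6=0.17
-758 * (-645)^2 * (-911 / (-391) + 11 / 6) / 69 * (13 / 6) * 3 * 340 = -22244398660250 / 529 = -42049902949.43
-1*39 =-39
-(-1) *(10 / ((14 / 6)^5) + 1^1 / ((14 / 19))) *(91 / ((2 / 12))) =1968681 / 2401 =819.94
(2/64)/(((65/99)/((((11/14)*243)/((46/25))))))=1323135/267904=4.94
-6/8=-3/4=-0.75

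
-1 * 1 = -1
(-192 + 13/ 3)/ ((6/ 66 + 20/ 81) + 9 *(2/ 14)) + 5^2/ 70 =-115.23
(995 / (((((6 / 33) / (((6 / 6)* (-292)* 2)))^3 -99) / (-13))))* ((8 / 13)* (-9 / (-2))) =1187004024264960 / 3280664388673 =361.82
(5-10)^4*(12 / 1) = 7500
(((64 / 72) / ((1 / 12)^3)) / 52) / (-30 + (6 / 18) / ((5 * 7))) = -40320 / 40937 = -0.98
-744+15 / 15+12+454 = -277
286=286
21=21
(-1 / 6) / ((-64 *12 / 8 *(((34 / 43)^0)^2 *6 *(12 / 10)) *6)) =5 / 124416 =0.00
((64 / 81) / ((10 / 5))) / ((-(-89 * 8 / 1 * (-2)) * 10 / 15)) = -1 / 2403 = -0.00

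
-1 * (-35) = 35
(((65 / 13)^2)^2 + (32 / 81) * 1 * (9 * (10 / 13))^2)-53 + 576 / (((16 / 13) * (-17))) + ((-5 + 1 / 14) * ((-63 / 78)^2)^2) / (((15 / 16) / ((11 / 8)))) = 21764842597 / 38842960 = 560.33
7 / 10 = 0.70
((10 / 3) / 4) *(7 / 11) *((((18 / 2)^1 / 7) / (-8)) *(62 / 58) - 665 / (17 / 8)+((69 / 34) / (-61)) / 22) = -29002179235 / 174663984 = -166.05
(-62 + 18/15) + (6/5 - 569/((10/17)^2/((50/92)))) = -877037/920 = -953.30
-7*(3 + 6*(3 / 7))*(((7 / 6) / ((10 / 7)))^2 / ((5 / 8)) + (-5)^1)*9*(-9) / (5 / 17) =-52801983 / 1250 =-42241.59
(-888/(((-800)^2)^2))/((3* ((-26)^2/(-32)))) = 37/1081600000000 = 0.00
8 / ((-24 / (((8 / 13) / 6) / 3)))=-4 / 351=-0.01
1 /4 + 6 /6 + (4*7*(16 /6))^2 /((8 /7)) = 175661 /36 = 4879.47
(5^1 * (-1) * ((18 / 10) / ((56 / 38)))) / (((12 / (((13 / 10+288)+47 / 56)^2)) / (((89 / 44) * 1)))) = -33480659188833 / 386355200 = -86657.72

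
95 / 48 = 1.98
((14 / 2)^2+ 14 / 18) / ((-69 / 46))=-896 / 27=-33.19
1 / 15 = 0.07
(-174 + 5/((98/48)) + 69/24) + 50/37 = -2426877/14504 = -167.32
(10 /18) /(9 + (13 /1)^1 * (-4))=-5 /387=-0.01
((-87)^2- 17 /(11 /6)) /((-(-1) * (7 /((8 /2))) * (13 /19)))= 6319932 /1001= 6313.62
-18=-18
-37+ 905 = 868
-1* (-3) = 3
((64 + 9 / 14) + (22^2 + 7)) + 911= 20533 / 14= 1466.64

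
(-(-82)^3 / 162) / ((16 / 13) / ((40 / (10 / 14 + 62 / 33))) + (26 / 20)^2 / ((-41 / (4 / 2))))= -565717352200 / 440829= -1283303.39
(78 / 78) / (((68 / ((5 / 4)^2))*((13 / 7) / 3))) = 0.04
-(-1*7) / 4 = 7 / 4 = 1.75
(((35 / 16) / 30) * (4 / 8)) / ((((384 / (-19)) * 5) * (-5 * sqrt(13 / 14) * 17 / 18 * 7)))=19 * sqrt(182) / 22630400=0.00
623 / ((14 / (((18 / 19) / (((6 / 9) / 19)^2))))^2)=210798369 / 112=1882128.29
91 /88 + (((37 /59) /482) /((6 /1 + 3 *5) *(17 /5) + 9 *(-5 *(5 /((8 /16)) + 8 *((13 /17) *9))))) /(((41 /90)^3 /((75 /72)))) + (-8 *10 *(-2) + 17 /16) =205687507740895247 /1268919432271568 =162.10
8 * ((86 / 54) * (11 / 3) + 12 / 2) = 7672 / 81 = 94.72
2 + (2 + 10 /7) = 38 /7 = 5.43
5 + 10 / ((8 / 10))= 35 / 2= 17.50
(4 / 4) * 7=7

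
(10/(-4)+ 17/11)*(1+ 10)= -21/2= -10.50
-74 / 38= -37 / 19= -1.95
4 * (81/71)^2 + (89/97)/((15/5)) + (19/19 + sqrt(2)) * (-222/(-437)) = 222 * sqrt(2)/437 + 3859089043/641048847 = 6.74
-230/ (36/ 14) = -805/ 9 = -89.44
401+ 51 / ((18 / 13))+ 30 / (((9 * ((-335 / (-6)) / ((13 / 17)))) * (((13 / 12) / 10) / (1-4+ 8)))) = 3006553 / 6834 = 439.94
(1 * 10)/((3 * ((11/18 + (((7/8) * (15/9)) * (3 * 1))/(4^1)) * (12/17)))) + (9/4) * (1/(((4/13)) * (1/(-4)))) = -52007/1964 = -26.48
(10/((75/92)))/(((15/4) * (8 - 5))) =736/675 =1.09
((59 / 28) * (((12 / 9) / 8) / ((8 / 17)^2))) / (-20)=-17051 / 215040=-0.08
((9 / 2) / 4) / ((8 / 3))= 27 / 64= 0.42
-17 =-17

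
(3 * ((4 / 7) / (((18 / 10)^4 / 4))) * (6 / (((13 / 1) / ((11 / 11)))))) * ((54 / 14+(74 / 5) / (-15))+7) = 4145600 / 1393119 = 2.98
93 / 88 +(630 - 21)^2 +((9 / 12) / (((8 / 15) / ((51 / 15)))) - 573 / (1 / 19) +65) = 126742823 / 352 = 360064.84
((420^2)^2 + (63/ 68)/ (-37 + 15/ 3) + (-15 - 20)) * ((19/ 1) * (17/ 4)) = 1286499592791763/ 512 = 2512694517171.41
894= 894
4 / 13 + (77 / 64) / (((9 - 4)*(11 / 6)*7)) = 679 / 2080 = 0.33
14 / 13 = 1.08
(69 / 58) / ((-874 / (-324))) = 0.44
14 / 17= 0.82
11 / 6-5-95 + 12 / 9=-581 / 6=-96.83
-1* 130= -130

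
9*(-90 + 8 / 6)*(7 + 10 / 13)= -80598 / 13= -6199.85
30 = 30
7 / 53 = 0.13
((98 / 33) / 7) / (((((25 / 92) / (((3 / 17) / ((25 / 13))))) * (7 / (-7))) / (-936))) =15672384 / 116875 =134.10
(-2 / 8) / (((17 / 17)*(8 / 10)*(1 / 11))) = -55 / 16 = -3.44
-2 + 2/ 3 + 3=5/ 3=1.67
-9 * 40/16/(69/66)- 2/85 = -21.55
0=0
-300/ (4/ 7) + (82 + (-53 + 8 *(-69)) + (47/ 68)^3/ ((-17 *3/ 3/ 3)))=-5602231981/ 5345344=-1048.06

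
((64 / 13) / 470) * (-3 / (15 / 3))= -96 / 15275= -0.01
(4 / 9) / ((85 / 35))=28 / 153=0.18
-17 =-17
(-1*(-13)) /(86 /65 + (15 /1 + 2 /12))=5070 /6431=0.79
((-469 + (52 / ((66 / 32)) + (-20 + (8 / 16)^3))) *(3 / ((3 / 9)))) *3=-1101663 / 88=-12518.90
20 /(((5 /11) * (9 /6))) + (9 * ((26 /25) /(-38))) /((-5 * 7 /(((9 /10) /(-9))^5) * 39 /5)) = 29259999991 /997500000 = 29.33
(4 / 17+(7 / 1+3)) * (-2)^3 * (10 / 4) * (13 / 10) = -4524 / 17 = -266.12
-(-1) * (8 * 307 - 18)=2438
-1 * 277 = -277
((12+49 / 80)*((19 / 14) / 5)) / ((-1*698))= -0.00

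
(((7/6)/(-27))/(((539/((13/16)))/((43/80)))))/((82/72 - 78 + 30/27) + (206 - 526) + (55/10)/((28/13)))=559/6278057280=0.00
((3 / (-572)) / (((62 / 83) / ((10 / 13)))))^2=1550025 / 53137626256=0.00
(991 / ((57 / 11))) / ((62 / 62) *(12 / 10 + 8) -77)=-54505 / 19323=-2.82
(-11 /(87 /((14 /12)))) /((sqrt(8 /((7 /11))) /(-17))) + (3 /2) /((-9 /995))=-995 /6 + 119 * sqrt(154) /2088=-165.13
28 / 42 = 0.67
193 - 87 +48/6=114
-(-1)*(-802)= -802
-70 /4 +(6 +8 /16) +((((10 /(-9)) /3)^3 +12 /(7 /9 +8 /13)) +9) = 21055274 /3208329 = 6.56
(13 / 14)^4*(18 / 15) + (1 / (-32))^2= 10979429 / 12293120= 0.89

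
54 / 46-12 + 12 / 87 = -7129 / 667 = -10.69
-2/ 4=-1/ 2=-0.50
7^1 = 7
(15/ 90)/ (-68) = -1/ 408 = -0.00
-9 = -9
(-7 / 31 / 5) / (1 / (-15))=21 / 31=0.68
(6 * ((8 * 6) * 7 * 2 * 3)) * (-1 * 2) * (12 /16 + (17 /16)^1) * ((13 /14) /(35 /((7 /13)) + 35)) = -10179 /25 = -407.16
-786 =-786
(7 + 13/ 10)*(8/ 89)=0.75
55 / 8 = 6.88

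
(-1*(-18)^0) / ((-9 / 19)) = 19 / 9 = 2.11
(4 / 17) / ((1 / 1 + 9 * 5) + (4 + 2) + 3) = 4 / 935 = 0.00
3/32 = 0.09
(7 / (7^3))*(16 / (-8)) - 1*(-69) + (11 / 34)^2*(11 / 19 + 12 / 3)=74732179 / 1076236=69.44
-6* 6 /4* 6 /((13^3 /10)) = -540 /2197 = -0.25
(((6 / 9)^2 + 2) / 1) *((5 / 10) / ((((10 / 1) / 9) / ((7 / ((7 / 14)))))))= 77 / 5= 15.40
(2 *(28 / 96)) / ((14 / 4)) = 1 / 6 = 0.17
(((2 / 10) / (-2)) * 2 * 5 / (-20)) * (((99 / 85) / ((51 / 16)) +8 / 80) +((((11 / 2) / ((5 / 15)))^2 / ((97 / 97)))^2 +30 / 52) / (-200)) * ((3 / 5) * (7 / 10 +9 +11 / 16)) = -115.34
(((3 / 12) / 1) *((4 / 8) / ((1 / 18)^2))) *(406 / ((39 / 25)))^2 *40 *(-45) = -834482250000 / 169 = -4937764792.90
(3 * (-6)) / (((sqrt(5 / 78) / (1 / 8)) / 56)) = -126 * sqrt(390) / 5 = -497.66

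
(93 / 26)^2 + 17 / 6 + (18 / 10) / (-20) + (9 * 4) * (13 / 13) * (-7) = -5994319 / 25350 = -236.46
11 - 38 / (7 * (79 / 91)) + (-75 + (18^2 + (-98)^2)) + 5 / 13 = 10124301 / 1027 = 9858.13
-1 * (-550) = 550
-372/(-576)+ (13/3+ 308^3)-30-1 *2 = 1402468079/48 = 29218084.98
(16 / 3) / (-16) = -1 / 3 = -0.33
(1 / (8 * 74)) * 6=3 / 296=0.01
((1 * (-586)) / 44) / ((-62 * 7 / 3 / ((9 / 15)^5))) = 213597 / 29837500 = 0.01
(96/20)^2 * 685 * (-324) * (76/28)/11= -485782272/385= -1261772.14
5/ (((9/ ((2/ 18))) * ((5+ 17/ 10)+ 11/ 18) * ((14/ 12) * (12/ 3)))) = 25/ 13818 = 0.00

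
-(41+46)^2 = -7569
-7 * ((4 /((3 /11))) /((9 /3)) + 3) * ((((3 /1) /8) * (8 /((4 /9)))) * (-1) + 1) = 11431 /36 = 317.53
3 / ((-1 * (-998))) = 3 / 998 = 0.00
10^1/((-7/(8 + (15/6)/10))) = -165/14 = -11.79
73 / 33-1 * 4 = -59 / 33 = -1.79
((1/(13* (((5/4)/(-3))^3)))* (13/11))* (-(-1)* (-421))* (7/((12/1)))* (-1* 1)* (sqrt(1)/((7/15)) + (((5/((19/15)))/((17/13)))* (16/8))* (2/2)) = -224248176/88825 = -2524.61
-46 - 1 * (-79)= 33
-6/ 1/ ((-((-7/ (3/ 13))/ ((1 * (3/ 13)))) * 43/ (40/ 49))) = -2160/ 2492581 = -0.00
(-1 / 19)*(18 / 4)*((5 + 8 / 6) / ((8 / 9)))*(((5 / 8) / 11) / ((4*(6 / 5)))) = -225 / 11264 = -0.02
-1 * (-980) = 980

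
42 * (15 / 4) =315 / 2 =157.50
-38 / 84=-19 / 42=-0.45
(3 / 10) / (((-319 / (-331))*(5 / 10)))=993 / 1595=0.62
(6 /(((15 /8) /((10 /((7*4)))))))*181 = 1448 /7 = 206.86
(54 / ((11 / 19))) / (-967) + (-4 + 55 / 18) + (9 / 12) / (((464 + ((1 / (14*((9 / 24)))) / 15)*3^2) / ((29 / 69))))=-148822332533 / 143067990384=-1.04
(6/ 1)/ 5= 6/ 5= 1.20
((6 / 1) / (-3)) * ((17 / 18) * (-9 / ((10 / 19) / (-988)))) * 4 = -638248 / 5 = -127649.60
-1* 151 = -151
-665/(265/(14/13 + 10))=-19152/689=-27.80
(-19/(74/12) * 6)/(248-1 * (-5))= -0.07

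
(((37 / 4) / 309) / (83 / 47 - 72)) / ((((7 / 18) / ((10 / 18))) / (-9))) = 26085 / 4760042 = 0.01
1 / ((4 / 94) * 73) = 47 / 146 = 0.32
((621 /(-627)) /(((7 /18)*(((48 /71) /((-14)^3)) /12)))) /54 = 480102 /209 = 2297.14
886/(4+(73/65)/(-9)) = 518310/2267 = 228.63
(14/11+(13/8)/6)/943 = 815/497904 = 0.00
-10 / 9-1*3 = -37 / 9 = -4.11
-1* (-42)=42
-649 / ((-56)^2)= -649 / 3136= -0.21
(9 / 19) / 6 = 3 / 38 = 0.08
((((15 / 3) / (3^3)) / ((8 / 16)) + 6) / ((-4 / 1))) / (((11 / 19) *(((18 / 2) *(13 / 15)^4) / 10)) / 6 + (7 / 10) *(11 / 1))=-10212500 / 49690421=-0.21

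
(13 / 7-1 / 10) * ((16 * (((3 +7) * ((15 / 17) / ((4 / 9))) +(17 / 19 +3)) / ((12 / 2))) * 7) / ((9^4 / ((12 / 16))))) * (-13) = -8176753 / 7064010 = -1.16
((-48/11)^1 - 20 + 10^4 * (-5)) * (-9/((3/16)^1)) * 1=26412864/11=2401169.45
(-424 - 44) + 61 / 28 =-13043 / 28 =-465.82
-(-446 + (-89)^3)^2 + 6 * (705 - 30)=-497610318175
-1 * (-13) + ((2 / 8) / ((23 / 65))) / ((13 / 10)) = 623 / 46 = 13.54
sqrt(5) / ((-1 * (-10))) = 0.22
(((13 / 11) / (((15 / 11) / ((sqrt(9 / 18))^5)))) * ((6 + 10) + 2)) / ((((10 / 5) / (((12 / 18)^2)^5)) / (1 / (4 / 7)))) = 0.04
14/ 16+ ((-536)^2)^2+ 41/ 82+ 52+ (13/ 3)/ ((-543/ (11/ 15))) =82538991669.37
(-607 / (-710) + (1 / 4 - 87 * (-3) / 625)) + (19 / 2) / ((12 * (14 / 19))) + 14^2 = 2961080291 / 14910000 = 198.60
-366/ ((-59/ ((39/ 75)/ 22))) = 2379/ 16225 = 0.15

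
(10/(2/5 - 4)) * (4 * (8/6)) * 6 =-800/9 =-88.89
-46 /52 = -23 /26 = -0.88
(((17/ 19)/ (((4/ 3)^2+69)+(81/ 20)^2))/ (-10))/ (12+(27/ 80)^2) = -13056000/ 154105194433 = -0.00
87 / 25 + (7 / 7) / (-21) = 3.43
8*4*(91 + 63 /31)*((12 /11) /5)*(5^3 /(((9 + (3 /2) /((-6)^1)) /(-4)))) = -12656640 /341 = -37116.25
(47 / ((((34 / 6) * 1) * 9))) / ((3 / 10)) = 470 / 153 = 3.07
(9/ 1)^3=729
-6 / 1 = -6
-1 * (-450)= 450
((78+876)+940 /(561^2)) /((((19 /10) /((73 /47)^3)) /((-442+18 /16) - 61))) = -106580293138031675 /112878234414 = -944205.88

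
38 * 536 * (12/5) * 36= 8798976/5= 1759795.20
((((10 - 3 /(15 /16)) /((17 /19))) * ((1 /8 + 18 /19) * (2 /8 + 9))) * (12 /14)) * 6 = 54279 /140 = 387.71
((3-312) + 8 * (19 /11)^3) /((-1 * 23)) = 356407 /30613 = 11.64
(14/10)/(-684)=-7/3420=-0.00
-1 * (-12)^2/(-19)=144/19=7.58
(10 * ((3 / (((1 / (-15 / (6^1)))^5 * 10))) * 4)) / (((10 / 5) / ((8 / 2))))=-9375 / 4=-2343.75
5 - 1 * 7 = -2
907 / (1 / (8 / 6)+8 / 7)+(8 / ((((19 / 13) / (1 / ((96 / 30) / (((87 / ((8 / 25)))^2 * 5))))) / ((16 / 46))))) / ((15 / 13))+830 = 71105493787 / 370576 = 191878.30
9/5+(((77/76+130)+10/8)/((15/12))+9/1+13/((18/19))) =222869/1710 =130.33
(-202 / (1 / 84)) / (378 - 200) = -95.33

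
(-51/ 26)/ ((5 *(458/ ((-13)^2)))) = -663/ 4580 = -0.14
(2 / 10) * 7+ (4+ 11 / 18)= 541 / 90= 6.01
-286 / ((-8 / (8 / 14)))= 143 / 7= 20.43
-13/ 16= -0.81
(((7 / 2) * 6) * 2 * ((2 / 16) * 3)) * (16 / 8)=63 / 2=31.50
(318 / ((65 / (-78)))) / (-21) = 636 / 35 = 18.17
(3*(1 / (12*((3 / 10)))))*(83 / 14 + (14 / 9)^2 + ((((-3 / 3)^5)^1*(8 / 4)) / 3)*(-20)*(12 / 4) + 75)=699385 / 6804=102.79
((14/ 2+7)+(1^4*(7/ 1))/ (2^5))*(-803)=-365365/ 32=-11417.66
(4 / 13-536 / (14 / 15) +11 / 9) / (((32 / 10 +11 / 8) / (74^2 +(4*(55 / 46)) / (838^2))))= -59269964975291020 / 86455541133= -685554.27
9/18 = 1/2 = 0.50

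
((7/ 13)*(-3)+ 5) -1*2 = 18/ 13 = 1.38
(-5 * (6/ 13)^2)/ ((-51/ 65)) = 300/ 221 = 1.36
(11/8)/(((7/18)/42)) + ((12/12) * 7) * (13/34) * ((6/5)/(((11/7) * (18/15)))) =28088/187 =150.20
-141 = -141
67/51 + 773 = 39490/51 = 774.31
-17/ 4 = -4.25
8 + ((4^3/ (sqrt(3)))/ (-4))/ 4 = 5.69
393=393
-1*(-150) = 150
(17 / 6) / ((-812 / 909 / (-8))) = 5151 / 203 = 25.37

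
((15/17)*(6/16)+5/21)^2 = 2640625/8156736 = 0.32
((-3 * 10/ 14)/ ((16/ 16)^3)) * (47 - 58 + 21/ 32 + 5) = 2565/ 224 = 11.45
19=19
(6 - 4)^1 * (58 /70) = 58 /35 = 1.66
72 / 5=14.40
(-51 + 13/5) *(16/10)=-1936/25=-77.44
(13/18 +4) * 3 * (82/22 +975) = 457555/33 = 13865.30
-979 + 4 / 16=-3915 / 4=-978.75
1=1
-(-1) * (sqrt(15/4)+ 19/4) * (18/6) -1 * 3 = 3 * sqrt(15)/2+ 45/4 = 17.06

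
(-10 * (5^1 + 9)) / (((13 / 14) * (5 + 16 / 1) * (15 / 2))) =-112 / 117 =-0.96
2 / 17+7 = 7.12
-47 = -47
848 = 848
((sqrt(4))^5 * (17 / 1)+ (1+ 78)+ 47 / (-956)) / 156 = 595541 / 149136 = 3.99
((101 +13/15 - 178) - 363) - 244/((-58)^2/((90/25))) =-5542961/12615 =-439.39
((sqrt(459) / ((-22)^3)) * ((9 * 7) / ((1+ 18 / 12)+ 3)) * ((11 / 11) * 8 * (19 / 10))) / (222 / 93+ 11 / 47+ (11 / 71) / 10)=-742956354 * sqrt(51) / 39933576397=-0.13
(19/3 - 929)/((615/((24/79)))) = -22144/48585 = -0.46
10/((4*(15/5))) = 5/6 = 0.83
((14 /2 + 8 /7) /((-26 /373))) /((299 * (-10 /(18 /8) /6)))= 574047 /1088360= 0.53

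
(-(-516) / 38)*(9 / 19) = 2322 / 361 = 6.43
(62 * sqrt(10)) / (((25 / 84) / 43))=223944 * sqrt(10) / 25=28326.92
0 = 0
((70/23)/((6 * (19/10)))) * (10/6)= 1750/3933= 0.44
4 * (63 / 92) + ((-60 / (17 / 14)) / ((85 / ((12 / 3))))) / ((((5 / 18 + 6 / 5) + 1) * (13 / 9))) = 2.09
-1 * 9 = -9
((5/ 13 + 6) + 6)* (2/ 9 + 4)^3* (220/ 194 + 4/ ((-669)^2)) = 434935652714416/ 411428952909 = 1057.13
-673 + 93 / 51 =-11410 / 17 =-671.18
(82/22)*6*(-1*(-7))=1722/11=156.55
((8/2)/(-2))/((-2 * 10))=1/10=0.10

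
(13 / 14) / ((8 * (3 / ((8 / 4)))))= 13 / 168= 0.08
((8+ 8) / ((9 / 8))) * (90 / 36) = 320 / 9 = 35.56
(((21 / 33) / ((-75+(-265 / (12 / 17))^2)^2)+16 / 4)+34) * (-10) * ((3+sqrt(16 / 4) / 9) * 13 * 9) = -9975188559682971316 / 69629963420875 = -143260.00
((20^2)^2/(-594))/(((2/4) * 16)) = -33.67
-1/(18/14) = -7/9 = -0.78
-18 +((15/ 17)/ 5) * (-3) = -315/ 17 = -18.53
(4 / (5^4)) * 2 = 8 / 625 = 0.01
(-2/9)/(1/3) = -2/3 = -0.67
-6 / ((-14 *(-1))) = -3 / 7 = -0.43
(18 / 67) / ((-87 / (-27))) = 162 / 1943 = 0.08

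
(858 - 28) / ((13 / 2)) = 1660 / 13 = 127.69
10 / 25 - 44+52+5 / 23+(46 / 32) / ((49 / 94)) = 512787 / 45080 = 11.38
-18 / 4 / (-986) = 9 / 1972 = 0.00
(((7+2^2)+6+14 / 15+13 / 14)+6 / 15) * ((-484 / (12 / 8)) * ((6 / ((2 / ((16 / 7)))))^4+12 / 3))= -2082302639120 / 151263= -13766106.97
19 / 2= 9.50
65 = 65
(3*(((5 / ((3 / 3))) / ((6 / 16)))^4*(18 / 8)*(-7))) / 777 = -640000 / 333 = -1921.92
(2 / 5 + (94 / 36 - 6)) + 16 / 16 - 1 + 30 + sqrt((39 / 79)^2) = 195559 / 7110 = 27.50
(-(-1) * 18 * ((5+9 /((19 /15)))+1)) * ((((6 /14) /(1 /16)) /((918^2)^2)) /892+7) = 53674562624913551 /32505153626358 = 1651.26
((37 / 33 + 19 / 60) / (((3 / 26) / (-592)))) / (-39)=280904 / 1485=189.16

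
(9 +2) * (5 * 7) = 385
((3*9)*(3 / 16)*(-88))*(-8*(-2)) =-7128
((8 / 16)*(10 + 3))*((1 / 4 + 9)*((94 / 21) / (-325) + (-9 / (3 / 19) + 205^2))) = 5298982861 / 2100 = 2523325.17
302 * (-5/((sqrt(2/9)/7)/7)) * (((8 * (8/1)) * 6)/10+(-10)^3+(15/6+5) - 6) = 213113397 * sqrt(2)/2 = 150693928.18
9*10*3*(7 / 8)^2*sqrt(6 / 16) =6615*sqrt(6) / 128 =126.59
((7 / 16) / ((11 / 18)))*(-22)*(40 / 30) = -21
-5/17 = -0.29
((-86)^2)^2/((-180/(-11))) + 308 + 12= 150441644/45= 3343147.64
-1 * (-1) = 1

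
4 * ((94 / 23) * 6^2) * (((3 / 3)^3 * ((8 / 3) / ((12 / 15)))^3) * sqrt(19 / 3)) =1504000 * sqrt(57) / 207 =54854.84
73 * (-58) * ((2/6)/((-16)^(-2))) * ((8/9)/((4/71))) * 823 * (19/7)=-2406758972416/189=-12734174457.23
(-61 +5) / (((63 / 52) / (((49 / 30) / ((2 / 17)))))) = -86632 / 135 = -641.72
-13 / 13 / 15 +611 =610.93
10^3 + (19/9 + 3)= 9046/9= 1005.11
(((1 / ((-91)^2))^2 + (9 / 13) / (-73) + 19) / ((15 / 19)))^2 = 578.63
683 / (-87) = -683 / 87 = -7.85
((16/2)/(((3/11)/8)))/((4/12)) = 704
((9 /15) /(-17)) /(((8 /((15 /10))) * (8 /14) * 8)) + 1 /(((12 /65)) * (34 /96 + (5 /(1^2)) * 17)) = 650417 /10488320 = 0.06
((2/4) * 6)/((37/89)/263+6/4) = 2.00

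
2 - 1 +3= 4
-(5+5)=-10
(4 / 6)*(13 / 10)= 13 / 15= 0.87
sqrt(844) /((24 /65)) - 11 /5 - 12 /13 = -203 /65 +65 * sqrt(211) /12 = 75.56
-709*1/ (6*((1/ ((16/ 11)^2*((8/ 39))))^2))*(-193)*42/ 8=502193979392/ 22268961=22551.30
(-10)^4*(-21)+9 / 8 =-1679991 / 8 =-209998.88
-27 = -27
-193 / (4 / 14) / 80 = -1351 / 160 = -8.44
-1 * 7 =-7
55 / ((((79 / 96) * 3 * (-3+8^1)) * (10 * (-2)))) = -88 / 395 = -0.22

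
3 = 3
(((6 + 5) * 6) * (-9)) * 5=-2970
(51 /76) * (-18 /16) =-0.75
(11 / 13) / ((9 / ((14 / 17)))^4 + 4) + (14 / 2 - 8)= -7125331709 / 7125754285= -1.00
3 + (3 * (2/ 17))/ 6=52/ 17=3.06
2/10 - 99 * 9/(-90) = 101/10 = 10.10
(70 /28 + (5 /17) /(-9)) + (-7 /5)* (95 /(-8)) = 23369 /1224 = 19.09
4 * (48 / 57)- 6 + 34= 596 / 19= 31.37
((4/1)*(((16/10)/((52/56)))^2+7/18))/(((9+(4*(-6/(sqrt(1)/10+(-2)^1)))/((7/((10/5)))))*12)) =0.09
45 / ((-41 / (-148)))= 6660 / 41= 162.44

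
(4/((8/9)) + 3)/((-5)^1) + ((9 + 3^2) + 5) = 43/2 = 21.50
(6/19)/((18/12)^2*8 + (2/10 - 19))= -15/38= -0.39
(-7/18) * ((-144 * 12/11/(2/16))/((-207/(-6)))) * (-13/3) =-46592/759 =-61.39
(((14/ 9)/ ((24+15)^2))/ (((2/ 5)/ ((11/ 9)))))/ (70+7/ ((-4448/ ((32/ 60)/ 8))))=1223200/ 27399861333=0.00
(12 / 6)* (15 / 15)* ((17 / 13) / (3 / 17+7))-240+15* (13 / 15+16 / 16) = -167827 / 793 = -211.64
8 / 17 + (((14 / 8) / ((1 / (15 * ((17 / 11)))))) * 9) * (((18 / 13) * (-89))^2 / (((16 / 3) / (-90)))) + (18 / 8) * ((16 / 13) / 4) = -23655299255167 / 252824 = -93564294.75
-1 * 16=-16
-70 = -70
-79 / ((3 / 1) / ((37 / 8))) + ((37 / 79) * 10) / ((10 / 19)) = -214045 / 1896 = -112.89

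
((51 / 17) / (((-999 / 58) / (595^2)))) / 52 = -10266725 / 8658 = -1185.81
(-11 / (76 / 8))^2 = 484 / 361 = 1.34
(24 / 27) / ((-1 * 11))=-8 / 99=-0.08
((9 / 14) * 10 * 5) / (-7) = -225 / 49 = -4.59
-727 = -727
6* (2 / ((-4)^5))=-3 / 256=-0.01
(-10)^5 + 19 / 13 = -1299981 / 13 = -99998.54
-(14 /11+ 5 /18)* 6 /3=-307 /99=-3.10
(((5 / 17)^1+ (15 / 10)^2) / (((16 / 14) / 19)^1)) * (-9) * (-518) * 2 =53633979 / 136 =394367.49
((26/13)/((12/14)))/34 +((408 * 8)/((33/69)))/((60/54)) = 6142.32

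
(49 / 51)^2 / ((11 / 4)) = 9604 / 28611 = 0.34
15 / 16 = 0.94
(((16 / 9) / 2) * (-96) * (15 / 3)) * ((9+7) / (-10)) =2048 / 3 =682.67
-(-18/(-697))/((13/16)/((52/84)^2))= -416/34153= -0.01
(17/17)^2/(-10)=-1/10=-0.10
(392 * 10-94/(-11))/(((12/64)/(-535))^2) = 3166445350400/99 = 31984296468.69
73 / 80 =0.91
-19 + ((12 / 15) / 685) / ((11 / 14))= -715769 / 37675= -19.00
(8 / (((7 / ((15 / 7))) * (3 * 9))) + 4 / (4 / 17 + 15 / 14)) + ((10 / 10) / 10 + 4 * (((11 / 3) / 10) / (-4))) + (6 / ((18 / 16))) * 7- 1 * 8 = 22093972 / 685755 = 32.22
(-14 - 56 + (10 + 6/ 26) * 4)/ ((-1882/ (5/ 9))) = 0.01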